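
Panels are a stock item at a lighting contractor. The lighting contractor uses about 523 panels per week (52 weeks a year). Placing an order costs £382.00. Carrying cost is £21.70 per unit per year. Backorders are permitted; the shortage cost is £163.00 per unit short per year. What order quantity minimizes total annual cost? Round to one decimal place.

Q* ≈ 1,041.6 panels

Annual demand D = 523 × 52 = 27,196.
With planned backorders, Q* = √(2DS/H) · √((H+B)/B).
√(2DS/H) = √(2 × 27,196 × 382 / 21.7) = 978.519.
√((H+B)/B) = √((21.7+163)/163) = 1.0645.
Q* ≈ 1041.619.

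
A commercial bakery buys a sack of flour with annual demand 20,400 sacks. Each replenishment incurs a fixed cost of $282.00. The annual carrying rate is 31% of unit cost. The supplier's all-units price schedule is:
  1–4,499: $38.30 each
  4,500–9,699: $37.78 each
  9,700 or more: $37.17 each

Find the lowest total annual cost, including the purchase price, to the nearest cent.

TC* ≈ $793,007.86

Holding cost per unit per year at price C is H = 0.31·C.
For each price level, check whether its EOQ is feasible; otherwise the best quantity at that price is the breakpoint.
EOQ at $38.30 = 984.4 (feasible in tier 1): TC = 20,400×$38.30 + (20,400/984.4)×282 + (984.4/2)×0.31×$38.30 = $793,007.86.
EOQ at $37.78 = 991.2 < 4500, so use break Q=4500: TC = 20,400×$37.78 + (20,400/4500.0)×282 + (4500.0/2)×0.31×$37.78 = $798,341.95.
EOQ at $37.17 = 999.3 < 9700, so use break Q=9700: TC = 20,400×$37.17 + (20,400/9700.0)×282 + (9700.0/2)×0.31×$37.17 = $814,746.17.
Lowest total cost among the candidates is at Q = 984.4.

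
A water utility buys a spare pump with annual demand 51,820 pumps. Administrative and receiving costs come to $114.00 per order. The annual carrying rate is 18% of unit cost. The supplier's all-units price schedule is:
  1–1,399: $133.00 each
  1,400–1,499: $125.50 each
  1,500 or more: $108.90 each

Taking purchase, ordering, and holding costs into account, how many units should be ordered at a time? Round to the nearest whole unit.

Q* ≈ 1,500 pumps

Holding cost per unit per year at price C is H = 0.18·C.
Candidates are each tier's EOQ (if it falls in that tier) and each price-break quantity.
EOQ at $133.00 = 702.5 (feasible in tier 1): TC = 51,820×$133.00 + (51,820/702.5)×114 + (702.5/2)×0.18×$133.00 = $6,908,878.15.
EOQ at $125.50 = 723.2 < 1400, so use break Q=1400: TC = 51,820×$125.50 + (51,820/1400.0)×114 + (1400.0/2)×0.18×$125.50 = $6,523,442.63.
EOQ at $108.90 = 776.4 < 1500, so use break Q=1500: TC = 51,820×$108.90 + (51,820/1500.0)×114 + (1500.0/2)×0.18×$108.90 = $5,661,837.82.
Lowest total cost is $5,661,837.82 at Q = 1500.0.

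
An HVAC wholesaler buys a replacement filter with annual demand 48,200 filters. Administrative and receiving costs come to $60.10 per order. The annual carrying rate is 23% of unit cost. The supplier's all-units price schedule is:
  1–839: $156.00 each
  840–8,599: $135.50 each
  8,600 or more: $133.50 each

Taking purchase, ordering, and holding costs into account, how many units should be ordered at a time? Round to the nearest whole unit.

Holding cost per unit per year at price C is H = 0.23·C.
For each price level, check whether its EOQ is feasible; otherwise the best quantity at that price is the breakpoint.
EOQ at $156.00 = 401.8 (feasible in tier 1): TC = 48,200×$156.00 + (48,200/401.8)×60.1 + (401.8/2)×0.23×$156.00 = $7,533,617.90.
EOQ at $135.50 = 431.2 < 840, so use break Q=840: TC = 48,200×$135.50 + (48,200/840.0)×60.1 + (840.0/2)×0.23×$135.50 = $6,547,637.90.
EOQ at $133.50 = 434.4 < 8600, so use break Q=8600: TC = 48,200×$133.50 + (48,200/8600.0)×60.1 + (8600.0/2)×0.23×$133.50 = $6,567,068.34.
Lowest total cost is $6,547,637.90 at Q = 840.0.

Q* ≈ 840 filters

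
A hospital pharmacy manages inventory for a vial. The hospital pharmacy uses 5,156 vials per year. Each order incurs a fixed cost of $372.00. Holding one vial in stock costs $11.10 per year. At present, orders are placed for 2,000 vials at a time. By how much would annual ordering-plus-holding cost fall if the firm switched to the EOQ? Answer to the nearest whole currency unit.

Extra cost ≈ $5,534 per year

EOQ = √(2DS/H) = √(2 × 5,156 × 372 / 11.1) ≈ 587.87.
Cost at Q* = (D/Q*)S + (Q*/2)H = √(2DSH) ≈ $6,525.36.
Cost at Q = 2,000: (5,156/2,000)×372 + (2,000/2)×11.1 = $959.02 + $11,100.00 = $12,059.02.
Excess = $12,059.02 − $6,525.36 = $5,533.66.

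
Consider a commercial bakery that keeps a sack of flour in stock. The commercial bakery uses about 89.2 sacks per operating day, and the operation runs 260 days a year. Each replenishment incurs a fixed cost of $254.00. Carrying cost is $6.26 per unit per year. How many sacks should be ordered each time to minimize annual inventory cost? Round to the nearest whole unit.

Annual demand D = 89.2 × 260 = 23,192.
EOQ = √(2DS / H) = √(2 × 23,192 × 254 / 6.26).
= √(11,781,536 / 6.26) = √1,882,034.5048 ≈ 1371.873.

Q* ≈ 1,372 sacks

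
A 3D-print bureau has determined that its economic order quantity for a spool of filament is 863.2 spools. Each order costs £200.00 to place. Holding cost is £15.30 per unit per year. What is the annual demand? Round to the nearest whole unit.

Squaring Q* = √(2DS/H) gives Q*² = 2DS/H.
From Q* = √(2DS/H): D = Q*²H / (2S) = 863.2² × 15.3 / (2 × 200) = 28500.620.

D ≈ 28,501 spools per year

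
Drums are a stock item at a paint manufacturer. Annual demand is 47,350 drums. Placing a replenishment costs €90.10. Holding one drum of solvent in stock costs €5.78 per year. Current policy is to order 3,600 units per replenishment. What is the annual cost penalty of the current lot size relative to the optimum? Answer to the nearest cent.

EOQ = √(2DS/H) = √(2 × 47,350 × 90.1 / 5.78) ≈ 1214.99.
Cost at Q* = (D/Q*)S + (Q*/2)H = √(2DSH) ≈ €7,022.65.
Cost at Q = 3,600: (47,350/3,600)×90.1 + (3,600/2)×5.78 = €1,185.07 + €10,404.00 = €11,589.07.
Excess = €11,589.07 − €7,022.65 = €4,566.41.

Extra cost ≈ €4,566.41 per year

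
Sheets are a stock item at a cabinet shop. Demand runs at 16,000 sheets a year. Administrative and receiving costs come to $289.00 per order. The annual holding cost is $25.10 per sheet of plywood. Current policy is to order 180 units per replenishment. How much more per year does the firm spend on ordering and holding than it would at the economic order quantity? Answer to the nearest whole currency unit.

EOQ = √(2DS/H) = √(2 × 16,000 × 289 / 25.1) ≈ 607.00.
Cost at Q* = (D/Q*)S + (Q*/2)H = √(2DSH) ≈ $15,235.64.
Cost at Q = 180: (16,000/180)×289 + (180/2)×25.1 = $25,688.89 + $2,259.00 = $27,947.89.
Excess = $27,947.89 − $15,235.64 = $12,712.25.

Extra cost ≈ $12,712 per year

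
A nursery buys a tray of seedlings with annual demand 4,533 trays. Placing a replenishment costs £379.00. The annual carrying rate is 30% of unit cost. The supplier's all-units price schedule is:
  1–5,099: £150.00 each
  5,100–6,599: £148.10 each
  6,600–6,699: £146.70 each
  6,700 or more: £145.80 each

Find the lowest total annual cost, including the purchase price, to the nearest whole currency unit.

TC* ≈ £692,385

Holding cost per unit per year at price C is H = 0.30·C.
Evaluate total cost at each tier's feasible EOQ or, if the EOQ is below the tier, at the tier's minimum quantity.
EOQ at £150.00 = 276.3 (feasible in tier 1): TC = 4,533×£150.00 + (4,533/276.3)×379 + (276.3/2)×0.30×£150.00 = £692,384.65.
EOQ at £148.10 = 278.1 < 5100, so use break Q=5100: TC = 4,533×£148.10 + (4,533/5100.0)×379 + (5100.0/2)×0.30×£148.10 = £784,970.66.
EOQ at £146.70 = 279.4 < 6600, so use break Q=6600: TC = 4,533×£146.70 + (4,533/6600.0)×379 + (6600.0/2)×0.30×£146.70 = £810,484.40.
EOQ at £145.80 = 280.3 < 6700, so use break Q=6700: TC = 4,533×£145.80 + (4,533/6700.0)×379 + (6700.0/2)×0.30×£145.80 = £807,696.82.
Lowest total cost among the candidates is at Q = 276.3.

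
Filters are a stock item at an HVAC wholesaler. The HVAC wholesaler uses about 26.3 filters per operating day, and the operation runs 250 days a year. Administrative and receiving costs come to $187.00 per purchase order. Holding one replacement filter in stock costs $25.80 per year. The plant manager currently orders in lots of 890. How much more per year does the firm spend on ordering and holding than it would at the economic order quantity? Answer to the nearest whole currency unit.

Annual demand D = 26.3 × 250 = 6,575.
EOQ = √(2DS/H) = √(2 × 6,575 × 187 / 25.8) ≈ 308.73.
Cost at Q* = (D/Q*)S + (Q*/2)H = √(2DSH) ≈ $7,965.14.
Cost at Q = 890: (6,575/890)×187 + (890/2)×25.8 = $1,381.49 + $11,481.00 = $12,862.49.
Excess = $12,862.49 − $7,965.14 = $4,897.35.

Extra cost ≈ $4,897 per year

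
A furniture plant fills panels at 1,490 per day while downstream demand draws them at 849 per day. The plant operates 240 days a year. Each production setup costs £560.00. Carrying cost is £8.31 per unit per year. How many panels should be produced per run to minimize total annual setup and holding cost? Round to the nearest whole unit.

Annual demand D = 849 × 240 = 203,760.
Production build-up factor (1 − d/p) = 1 − 849/1,490 = 0.4302.
Q* = √(2DS / (H(1 − d/p))) = √(2 × 203,760 × 560 / (8.31 × 0.4302)).
= √(228,211,200 / 3.575) ≈ 7989.730.

Q* ≈ 7,990 panels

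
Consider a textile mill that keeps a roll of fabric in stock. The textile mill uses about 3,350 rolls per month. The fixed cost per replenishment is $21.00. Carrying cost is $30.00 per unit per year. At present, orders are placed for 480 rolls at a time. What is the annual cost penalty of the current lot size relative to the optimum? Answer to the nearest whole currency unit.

Annual demand D = 3,350 × 12 = 40,200.
EOQ = √(2DS/H) = √(2 × 40,200 × 21 / 30) ≈ 237.23.
Cost at Q* = (D/Q*)S + (Q*/2)H = √(2DSH) ≈ $7,117.02.
Cost at Q = 480: (40,200/480)×21 + (480/2)×30 = $1,758.75 + $7,200.00 = $8,958.75.
Excess = $8,958.75 − $7,117.02 = $1,841.73.

Extra cost ≈ $1,842 per year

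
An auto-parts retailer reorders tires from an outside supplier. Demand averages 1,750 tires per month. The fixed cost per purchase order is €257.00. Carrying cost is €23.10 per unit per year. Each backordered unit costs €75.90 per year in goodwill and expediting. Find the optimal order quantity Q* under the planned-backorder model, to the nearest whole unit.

Annual demand D = 1,750 × 12 = 21,000.
With planned backorders, Q* = √(2DS/H) · √((H+B)/B).
√(2DS/H) = √(2 × 21,000 × 257 / 23.1) = 683.573.
√((H+B)/B) = √((23.1+75.9)/75.9) = 1.1421.
Q* ≈ 780.696.

Q* ≈ 781 tires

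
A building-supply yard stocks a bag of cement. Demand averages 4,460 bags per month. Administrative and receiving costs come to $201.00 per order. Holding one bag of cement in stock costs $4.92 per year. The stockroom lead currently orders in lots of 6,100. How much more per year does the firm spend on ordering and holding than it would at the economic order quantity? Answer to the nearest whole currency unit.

Annual demand D = 4,460 × 12 = 53,520.
EOQ = √(2DS/H) = √(2 × 53,520 × 201 / 4.92) ≈ 2091.17.
Cost at Q* = (D/Q*)S + (Q*/2)H = √(2DSH) ≈ $10,288.54.
Cost at Q = 6,100: (53,520/6,100)×201 + (6,100/2)×4.92 = $1,763.53 + $15,006.00 = $16,769.53.
Excess = $16,769.53 − $10,288.54 = $6,480.99.

Extra cost ≈ $6,481 per year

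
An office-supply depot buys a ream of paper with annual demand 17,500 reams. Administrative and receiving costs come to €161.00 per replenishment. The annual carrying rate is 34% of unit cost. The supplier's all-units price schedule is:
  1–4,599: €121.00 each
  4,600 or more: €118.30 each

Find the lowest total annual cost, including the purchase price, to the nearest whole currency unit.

Holding cost per unit per year at price C is H = 0.34·C.
For each price level, check whether its EOQ is feasible; otherwise the best quantity at that price is the breakpoint.
EOQ at €121.00 = 370.1 (feasible in tier 1): TC = 17,500×€121.00 + (17,500/370.1)×161 + (370.1/2)×0.34×€121.00 = €2,132,725.76.
EOQ at €118.30 = 374.3 < 4600, so use break Q=4600: TC = 17,500×€118.30 + (17,500/4600.0)×161 + (4600.0/2)×0.34×€118.30 = €2,163,373.10.
Lowest total cost among the candidates is at Q = 370.1.

TC* ≈ €2,132,726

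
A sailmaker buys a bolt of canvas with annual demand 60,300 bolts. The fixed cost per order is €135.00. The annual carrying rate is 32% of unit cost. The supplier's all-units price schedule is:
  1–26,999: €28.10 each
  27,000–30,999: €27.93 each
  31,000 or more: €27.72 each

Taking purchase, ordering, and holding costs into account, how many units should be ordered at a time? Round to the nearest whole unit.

Holding cost per unit per year at price C is H = 0.32·C.
Candidates are each tier's EOQ (if it falls in that tier) and each price-break quantity.
EOQ at €28.10 = 1345.6 (feasible in tier 1): TC = 60,300×€28.10 + (60,300/1345.6)×135 + (1345.6/2)×0.32×€28.10 = €1,706,529.54.
EOQ at €27.93 = 1349.7 < 27000, so use break Q=27000: TC = 60,300×€27.93 + (60,300/27000.0)×135 + (27000.0/2)×0.32×€27.93 = €1,805,138.10.
EOQ at €27.72 = 1354.8 < 31000, so use break Q=31000: TC = 60,300×€27.72 + (60,300/31000.0)×135 + (31000.0/2)×0.32×€27.72 = €1,809,269.80.
Lowest total cost is €1,706,529.54 at Q = 1345.6.

Q* ≈ 1,346 bolts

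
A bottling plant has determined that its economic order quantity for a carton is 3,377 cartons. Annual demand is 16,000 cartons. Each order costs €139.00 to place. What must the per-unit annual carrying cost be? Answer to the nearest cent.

H ≈ €0.39

Invert the EOQ relation Q*² = 2DS/H.
From Q* = √(2DS/H): H = 2DS / Q*² = 2 × 16,000 × 139 / 3,377² = 0.3900.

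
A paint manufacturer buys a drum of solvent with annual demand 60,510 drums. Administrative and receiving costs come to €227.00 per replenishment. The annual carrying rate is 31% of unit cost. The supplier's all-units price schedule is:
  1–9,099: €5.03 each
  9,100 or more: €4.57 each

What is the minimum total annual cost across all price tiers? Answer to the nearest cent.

TC* ≈ €284,486.11

Holding cost per unit per year at price C is H = 0.31·C.
For each price level, check whether its EOQ is feasible; otherwise the best quantity at that price is the breakpoint.
EOQ at €5.03 = 4197.4 (feasible in tier 1): TC = 60,510×€5.03 + (60,510/4197.4)×227 + (4197.4/2)×0.31×€5.03 = €310,910.25.
EOQ at €4.57 = 4403.5 < 9100, so use break Q=9100: TC = 60,510×€4.57 + (60,510/9100.0)×227 + (9100.0/2)×0.31×€4.57 = €284,486.11.
Lowest total cost among the candidates is at Q = 9100.0.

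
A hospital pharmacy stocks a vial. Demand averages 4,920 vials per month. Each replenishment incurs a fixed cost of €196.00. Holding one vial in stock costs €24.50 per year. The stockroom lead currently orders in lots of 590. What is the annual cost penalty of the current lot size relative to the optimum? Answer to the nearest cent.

Extra cost ≈ €3,028.60 per year

Annual demand D = 4,920 × 12 = 59,040.
EOQ = √(2DS/H) = √(2 × 59,040 × 196 / 24.5) ≈ 971.93.
Cost at Q* = (D/Q*)S + (Q*/2)H = √(2DSH) ≈ €23,812.19.
Cost at Q = 590: (59,040/590)×196 + (590/2)×24.5 = €19,613.29 + €7,227.50 = €26,840.79.
Excess = €26,840.79 − €23,812.19 = €3,028.60.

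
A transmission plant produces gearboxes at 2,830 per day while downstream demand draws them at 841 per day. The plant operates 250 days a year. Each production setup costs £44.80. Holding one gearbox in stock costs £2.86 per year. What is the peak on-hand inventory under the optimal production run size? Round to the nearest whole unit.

Annual demand D = 841 × 250 = 210,250.
Production build-up factor (1 − d/p) = 1 − 841/2,830 = 0.7028.
Q* = √(2DS / (H(1 − d/p))) = √(2 × 210,250 × 44.8 / (2.86 × 0.7028)).
= √(18,838,400 / 2.0101) ≈ 3061.363.
Maximum inventory = Q*(1 − d/p) = 3061.363 × 0.7028 ≈ 2151.608.

I_max ≈ 2,152 gearboxes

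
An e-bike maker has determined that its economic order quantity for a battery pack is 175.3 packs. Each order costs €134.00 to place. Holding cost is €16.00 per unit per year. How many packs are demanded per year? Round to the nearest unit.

Squaring Q* = √(2DS/H) gives Q*² = 2DS/H.
From Q* = √(2DS/H): D = Q*²H / (2S) = 175.3² × 16 / (2 × 134) = 1834.632.

D ≈ 1,835 packs per year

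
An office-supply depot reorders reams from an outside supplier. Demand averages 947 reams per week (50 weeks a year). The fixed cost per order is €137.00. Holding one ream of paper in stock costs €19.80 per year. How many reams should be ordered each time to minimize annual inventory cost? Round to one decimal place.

Q* ≈ 809.5 reams

Annual demand D = 947 × 50 = 47,350.
EOQ = √(2DS / H) = √(2 × 47,350 × 137 / 19.8).
= √(12,973,900 / 19.8) = √655,247.4747 ≈ 809.474.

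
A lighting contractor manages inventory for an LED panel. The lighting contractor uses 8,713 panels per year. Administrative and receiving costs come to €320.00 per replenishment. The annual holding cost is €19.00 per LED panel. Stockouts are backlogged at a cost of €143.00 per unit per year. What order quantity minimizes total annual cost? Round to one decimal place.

Q* ≈ 576.6 panels

With planned backorders, Q* = √(2DS/H) · √((H+B)/B).
√(2DS/H) = √(2 × 8,713 × 320 / 19) = 541.748.
√((H+B)/B) = √((19+143)/143) = 1.0644.
Q* ≈ 576.616.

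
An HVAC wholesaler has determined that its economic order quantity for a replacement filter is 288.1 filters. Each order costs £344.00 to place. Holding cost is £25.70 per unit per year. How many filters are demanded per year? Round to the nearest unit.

Squaring Q* = √(2DS/H) gives Q*² = 2DS/H.
From Q* = √(2DS/H): D = Q*²H / (2S) = 288.1² × 25.7 / (2 × 344) = 3100.496.

D ≈ 3,100 filters per year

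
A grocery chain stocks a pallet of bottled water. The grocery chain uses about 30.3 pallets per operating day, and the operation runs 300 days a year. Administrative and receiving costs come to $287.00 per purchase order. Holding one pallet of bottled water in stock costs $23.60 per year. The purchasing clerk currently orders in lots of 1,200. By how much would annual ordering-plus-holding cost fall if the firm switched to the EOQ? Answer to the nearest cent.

Annual demand D = 30.3 × 300 = 9,090.
EOQ = √(2DS/H) = √(2 × 9,090 × 287 / 23.6) ≈ 470.20.
Cost at Q* = (D/Q*)S + (Q*/2)H = √(2DSH) ≈ $11,096.70.
Cost at Q = 1,200: (9,090/1,200)×287 + (1,200/2)×23.6 = $2,174.03 + $14,160.00 = $16,334.02.
Excess = $16,334.02 − $11,096.70 = $5,237.32.

Extra cost ≈ $5,237.32 per year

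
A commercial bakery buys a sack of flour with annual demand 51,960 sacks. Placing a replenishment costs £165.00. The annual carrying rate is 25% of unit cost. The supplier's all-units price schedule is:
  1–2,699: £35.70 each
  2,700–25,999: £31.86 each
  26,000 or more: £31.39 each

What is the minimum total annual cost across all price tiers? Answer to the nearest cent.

Holding cost per unit per year at price C is H = 0.25·C.
Evaluate total cost at each tier's feasible EOQ or, if the EOQ is below the tier, at the tier's minimum quantity.
EOQ at £35.70 = 1386.1 (feasible in tier 1): TC = 51,960×£35.70 + (51,960/1386.1)×165 + (1386.1/2)×0.25×£35.70 = £1,867,342.74.
EOQ at £31.86 = 1467.2 < 2700, so use break Q=2700: TC = 51,960×£31.86 + (51,960/2700.0)×165 + (2700.0/2)×0.25×£31.86 = £1,669,373.68.
EOQ at £31.39 = 1478.2 < 26000, so use break Q=26000: TC = 51,960×£31.39 + (51,960/26000.0)×165 + (26000.0/2)×0.25×£31.39 = £1,733,371.65.
Lowest total cost among the candidates is at Q = 2700.0.

TC* ≈ £1,669,373.68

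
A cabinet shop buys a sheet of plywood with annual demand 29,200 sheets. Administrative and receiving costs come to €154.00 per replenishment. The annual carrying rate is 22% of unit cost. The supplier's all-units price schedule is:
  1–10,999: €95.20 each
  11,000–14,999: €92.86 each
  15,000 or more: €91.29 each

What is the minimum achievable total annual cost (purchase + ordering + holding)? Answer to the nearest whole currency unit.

TC* ≈ €2,793,565

Holding cost per unit per year at price C is H = 0.22·C.
For each price level, check whether its EOQ is feasible; otherwise the best quantity at that price is the breakpoint.
EOQ at €95.20 = 655.3 (feasible in tier 1): TC = 29,200×€95.20 + (29,200/655.3)×154 + (655.3/2)×0.22×€95.20 = €2,793,564.50.
EOQ at €92.86 = 663.5 < 11000, so use break Q=11000: TC = 29,200×€92.86 + (29,200/11000.0)×154 + (11000.0/2)×0.22×€92.86 = €2,824,281.40.
EOQ at €91.29 = 669.2 < 15000, so use break Q=15000: TC = 29,200×€91.29 + (29,200/15000.0)×154 + (15000.0/2)×0.22×€91.29 = €2,816,596.29.
Lowest total cost among the candidates is at Q = 655.3.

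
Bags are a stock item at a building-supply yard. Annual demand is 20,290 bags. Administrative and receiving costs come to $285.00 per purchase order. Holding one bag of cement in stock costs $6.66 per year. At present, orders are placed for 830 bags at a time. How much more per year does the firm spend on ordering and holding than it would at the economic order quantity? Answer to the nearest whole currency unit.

Extra cost ≈ $955 per year

EOQ = √(2DS/H) = √(2 × 20,290 × 285 / 6.66) ≈ 1317.78.
Cost at Q* = (D/Q*)S + (Q*/2)H = √(2DSH) ≈ $8,776.38.
Cost at Q = 830: (20,290/830)×285 + (830/2)×6.66 = $6,967.05 + $2,763.90 = $9,730.95.
Excess = $9,730.95 − $8,776.38 = $954.57.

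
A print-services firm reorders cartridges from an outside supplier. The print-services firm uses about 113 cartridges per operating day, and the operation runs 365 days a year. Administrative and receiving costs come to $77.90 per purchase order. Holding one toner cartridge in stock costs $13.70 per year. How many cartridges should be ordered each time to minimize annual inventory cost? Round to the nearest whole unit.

Annual demand D = 113 × 365 = 41,245.
EOQ = √(2DS / H) = √(2 × 41,245 × 77.9 / 13.7).
= √(6,425,971 / 13.7) = √469,048.9781 ≈ 684.872.

Q* ≈ 685 cartridges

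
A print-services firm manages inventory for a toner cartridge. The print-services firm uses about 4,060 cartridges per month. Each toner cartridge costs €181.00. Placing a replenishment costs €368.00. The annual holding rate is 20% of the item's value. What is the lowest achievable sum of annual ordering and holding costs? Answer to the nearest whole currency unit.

TC* ≈ €36,029

Annual demand D = 4,060 × 12 = 48,720.
Holding cost H = 0.20 × €181.00 = €36.2000 per unit per year.
The optimal lot size = √(2DS/H) = √(2 × 48,720 × 368 / 36.2) ≈ 995.26.
At Q*, ordering cost (D/Q*)S equals holding cost (Q*/2)H, each = √(DSH/2).
Minimum total = √(2DSH) = √(2 × 48,720 × 368 × 36.2) ≈ 36028.554.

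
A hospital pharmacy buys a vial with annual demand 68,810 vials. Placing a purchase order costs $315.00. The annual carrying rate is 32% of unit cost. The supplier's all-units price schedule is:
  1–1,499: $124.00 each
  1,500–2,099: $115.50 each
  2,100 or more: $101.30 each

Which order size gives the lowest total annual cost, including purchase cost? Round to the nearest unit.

Holding cost per unit per year at price C is H = 0.32·C.
Candidates are each tier's EOQ (if it falls in that tier) and each price-break quantity.
EOQ at $124.00 = 1045.2 (feasible in tier 1): TC = 68,810×$124.00 + (68,810/1045.2)×315 + (1045.2/2)×0.32×$124.00 = $8,573,914.57.
EOQ at $115.50 = 1083.0 < 1500, so use break Q=1500: TC = 68,810×$115.50 + (68,810/1500.0)×315 + (1500.0/2)×0.32×$115.50 = $7,989,725.10.
EOQ at $101.30 = 1156.4 < 2100, so use break Q=2100: TC = 68,810×$101.30 + (68,810/2100.0)×315 + (2100.0/2)×0.32×$101.30 = $7,014,811.30.
Lowest total cost is $7,014,811.30 at Q = 2100.0.

Q* ≈ 2,100 vials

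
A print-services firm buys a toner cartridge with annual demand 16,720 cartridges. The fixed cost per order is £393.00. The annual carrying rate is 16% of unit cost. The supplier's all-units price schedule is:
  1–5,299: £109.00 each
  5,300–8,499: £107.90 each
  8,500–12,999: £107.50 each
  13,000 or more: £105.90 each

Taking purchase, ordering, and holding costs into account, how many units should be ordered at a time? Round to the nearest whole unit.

Holding cost per unit per year at price C is H = 0.16·C.
For each price level, check whether its EOQ is feasible; otherwise the best quantity at that price is the breakpoint.
EOQ at £109.00 = 868.1 (feasible in tier 1): TC = 16,720×£109.00 + (16,720/868.1)×393 + (868.1/2)×0.16×£109.00 = £1,837,619.19.
EOQ at £107.90 = 872.5 < 5300, so use break Q=5300: TC = 16,720×£107.90 + (16,720/5300.0)×393 + (5300.0/2)×0.16×£107.90 = £1,851,077.40.
EOQ at £107.50 = 874.1 < 8500, so use break Q=8500: TC = 16,720×£107.50 + (16,720/8500.0)×393 + (8500.0/2)×0.16×£107.50 = £1,871,273.05.
EOQ at £105.90 = 880.7 < 13000, so use break Q=13000: TC = 16,720×£105.90 + (16,720/13000.0)×393 + (13000.0/2)×0.16×£105.90 = £1,881,289.46.
Lowest total cost is £1,837,619.19 at Q = 868.1.

Q* ≈ 868 cartridges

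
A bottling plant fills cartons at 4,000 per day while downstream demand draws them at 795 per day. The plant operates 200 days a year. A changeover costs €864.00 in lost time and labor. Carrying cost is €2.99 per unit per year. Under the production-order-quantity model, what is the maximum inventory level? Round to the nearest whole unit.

Annual demand D = 795 × 200 = 159,000.
Production build-up factor (1 − d/p) = 1 − 795/4,000 = 0.8013.
Q* = √(2DS / (H(1 − d/p))) = √(2 × 159,000 × 864 / (2.99 × 0.8013)).
= √(274,752,000 / 2.3957) ≈ 10709.047.
Maximum inventory = Q*(1 − d/p) = 10709.047 × 0.8013 ≈ 8580.624.

I_max ≈ 8,581 cartons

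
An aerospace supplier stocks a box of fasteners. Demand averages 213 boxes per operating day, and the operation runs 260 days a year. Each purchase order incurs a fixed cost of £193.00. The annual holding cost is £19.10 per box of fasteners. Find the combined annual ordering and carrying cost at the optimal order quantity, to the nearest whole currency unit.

TC* ≈ £20,206

Annual demand D = 213 × 260 = 55,380.
The optimal lot size = √(2DS/H) = √(2 × 55,380 × 193 / 19.1) ≈ 1057.92.
At the optimum the two cost components are equal, so total cost = 2·(Q*/2)H = Q*·H.
Minimum total = √(2DSH) = √(2 × 55,380 × 193 × 19.1) ≈ 20206.301.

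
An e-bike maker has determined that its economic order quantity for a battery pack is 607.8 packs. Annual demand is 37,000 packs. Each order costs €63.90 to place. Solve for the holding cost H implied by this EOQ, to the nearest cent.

H ≈ €12.80

Squaring Q* = √(2DS/H) gives Q*² = 2DS/H.
From Q* = √(2DS/H): H = 2DS / Q*² = 2 × 37,000 × 63.9 / 607.8² = 12.8000.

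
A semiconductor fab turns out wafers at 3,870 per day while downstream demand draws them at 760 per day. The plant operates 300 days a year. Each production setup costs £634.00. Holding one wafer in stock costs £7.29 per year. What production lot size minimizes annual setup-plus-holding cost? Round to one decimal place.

Annual demand D = 760 × 300 = 228,000.
Production build-up factor (1 − d/p) = 1 − 760/3,870 = 0.8036.
Q* = √(2DS / (H(1 − d/p))) = √(2 × 228,000 × 634 / (7.29 × 0.8036)).
= √(289,104,000 / 5.8584) ≈ 7024.875.

Q* ≈ 7,024.9 wafers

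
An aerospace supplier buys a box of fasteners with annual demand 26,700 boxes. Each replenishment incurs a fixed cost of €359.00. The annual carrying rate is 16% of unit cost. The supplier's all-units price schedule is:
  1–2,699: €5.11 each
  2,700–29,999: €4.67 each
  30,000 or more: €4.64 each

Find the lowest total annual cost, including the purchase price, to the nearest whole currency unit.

TC* ≈ €128,474

Holding cost per unit per year at price C is H = 0.16·C.
Evaluate total cost at each tier's feasible EOQ or, if the EOQ is below the tier, at the tier's minimum quantity.
Tier 1 (€5.11): EOQ = 4842.3 exceeds tier's upper bound 2699, so this tier is dominated.
EOQ at €4.67 = 5065.2 (feasible in tier 2): TC = 26,700×€4.67 + (26,700/5065.2)×359 + (5065.2/2)×0.16×€4.67 = €128,473.74.
EOQ at €4.64 = 5081.6 < 30000, so use break Q=30000: TC = 26,700×€4.64 + (26,700/30000.0)×359 + (30000.0/2)×0.16×€4.64 = €135,343.51.
Lowest total cost among the candidates is at Q = 5065.2.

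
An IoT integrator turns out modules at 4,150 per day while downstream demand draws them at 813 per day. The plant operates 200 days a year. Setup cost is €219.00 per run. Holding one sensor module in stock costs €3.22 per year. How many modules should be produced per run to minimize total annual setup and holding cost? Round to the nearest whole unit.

Annual demand D = 813 × 200 = 162,600.
Production build-up factor (1 − d/p) = 1 − 813/4,150 = 0.8041.
Q* = √(2DS / (H(1 − d/p))) = √(2 × 162,600 × 219 / (3.22 × 0.8041)).
= √(71,218,800 / 2.5892) ≈ 5244.636.

Q* ≈ 5,245 modules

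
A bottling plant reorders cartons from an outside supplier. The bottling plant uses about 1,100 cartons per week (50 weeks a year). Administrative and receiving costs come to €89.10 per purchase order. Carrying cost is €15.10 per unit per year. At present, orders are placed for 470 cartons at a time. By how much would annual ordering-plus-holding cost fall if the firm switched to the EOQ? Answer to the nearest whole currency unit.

Annual demand D = 1,100 × 50 = 55,000.
EOQ = √(2DS/H) = √(2 × 55,000 × 89.1 / 15.1) ≈ 805.65.
Cost at Q* = (D/Q*)S + (Q*/2)H = √(2DSH) ≈ €12,165.32.
Cost at Q = 470: (55,000/470)×89.1 + (470/2)×15.1 = €10,426.60 + €3,548.50 = €13,975.10.
Excess = €13,975.10 − €12,165.32 = €1,809.77.

Extra cost ≈ €1,810 per year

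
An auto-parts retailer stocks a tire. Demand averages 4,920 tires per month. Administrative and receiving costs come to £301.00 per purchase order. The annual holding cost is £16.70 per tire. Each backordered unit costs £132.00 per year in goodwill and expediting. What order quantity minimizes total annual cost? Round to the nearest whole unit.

Annual demand D = 4,920 × 12 = 59,040.
With planned backorders, Q* = √(2DS/H) · √((H+B)/B).
√(2DS/H) = √(2 × 59,040 × 301 / 16.7) = 1458.859.
√((H+B)/B) = √((16.7+132)/132) = 1.0614.
Q* ≈ 1548.395.

Q* ≈ 1,548 tires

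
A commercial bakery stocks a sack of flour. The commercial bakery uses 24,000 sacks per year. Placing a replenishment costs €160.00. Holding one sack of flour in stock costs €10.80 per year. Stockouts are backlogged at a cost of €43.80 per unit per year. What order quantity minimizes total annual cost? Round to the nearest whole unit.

Q* ≈ 942 sacks

With planned backorders, Q* = √(2DS/H) · √((H+B)/B).
√(2DS/H) = √(2 × 24,000 × 160 / 10.8) = 843.274.
√((H+B)/B) = √((10.8+43.8)/43.8) = 1.1165.
Q* ≈ 941.517.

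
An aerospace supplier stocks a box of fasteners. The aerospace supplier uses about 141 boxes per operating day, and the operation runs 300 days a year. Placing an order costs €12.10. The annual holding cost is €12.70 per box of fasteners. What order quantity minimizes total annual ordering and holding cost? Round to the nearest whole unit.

Q* ≈ 284 boxes

Annual demand D = 141 × 300 = 42,300.
EOQ = √(2DS / H) = √(2 × 42,300 × 12.1 / 12.7).
= √(1,023,660 / 12.7) = √80,603.1496 ≈ 283.907.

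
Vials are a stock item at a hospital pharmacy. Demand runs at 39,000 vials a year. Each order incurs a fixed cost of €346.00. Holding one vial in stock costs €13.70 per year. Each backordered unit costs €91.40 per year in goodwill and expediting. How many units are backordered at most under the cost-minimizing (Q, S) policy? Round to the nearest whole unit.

With planned backorders, Q* = √(2DS/H) · √((H+B)/B).
√(2DS/H) = √(2 × 39,000 × 346 / 13.7) = 1403.541.
√((H+B)/B) = √((13.7+91.4)/91.4) = 1.0723.
Q* ≈ 1505.058.
S* = Q* · H/(H+B) = 1505.058 × 13.7/105.1 ≈ 196.187.

S* ≈ 196 vials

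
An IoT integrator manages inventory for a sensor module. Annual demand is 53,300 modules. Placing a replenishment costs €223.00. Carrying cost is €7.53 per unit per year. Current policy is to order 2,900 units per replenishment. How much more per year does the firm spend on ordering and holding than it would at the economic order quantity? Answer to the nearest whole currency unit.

EOQ = √(2DS/H) = √(2 × 53,300 × 223 / 7.53) ≈ 1776.78.
Cost at Q* = (D/Q*)S + (Q*/2)H = √(2DSH) ≈ €13,379.15.
Cost at Q = 2,900: (53,300/2,900)×223 + (2,900/2)×7.53 = €4,098.59 + €10,918.50 = €15,017.09.
Excess = €15,017.09 − €13,379.15 = €1,637.94.

Extra cost ≈ €1,638 per year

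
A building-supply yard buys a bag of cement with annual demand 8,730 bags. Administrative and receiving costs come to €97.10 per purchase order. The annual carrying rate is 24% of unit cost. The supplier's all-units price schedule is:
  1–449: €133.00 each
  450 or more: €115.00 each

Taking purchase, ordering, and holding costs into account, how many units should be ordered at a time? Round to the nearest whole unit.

Q* ≈ 450 bags

Holding cost per unit per year at price C is H = 0.24·C.
For each price level, check whether its EOQ is feasible; otherwise the best quantity at that price is the breakpoint.
EOQ at €133.00 = 230.5 (feasible in tier 1): TC = 8,730×€133.00 + (8,730/230.5)×97.1 + (230.5/2)×0.24×€133.00 = €1,168,446.36.
EOQ at €115.00 = 247.8 < 450, so use break Q=450: TC = 8,730×€115.00 + (8,730/450.0)×97.1 + (450.0/2)×0.24×€115.00 = €1,012,043.74.
Lowest total cost is €1,012,043.74 at Q = 450.0.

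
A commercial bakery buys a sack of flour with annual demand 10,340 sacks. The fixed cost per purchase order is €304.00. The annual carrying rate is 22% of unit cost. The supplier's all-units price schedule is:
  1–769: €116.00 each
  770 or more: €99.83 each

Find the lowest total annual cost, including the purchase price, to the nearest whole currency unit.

Holding cost per unit per year at price C is H = 0.22·C.
Evaluate total cost at each tier's feasible EOQ or, if the EOQ is below the tier, at the tier's minimum quantity.
EOQ at €116.00 = 496.3 (feasible in tier 1): TC = 10,340×€116.00 + (10,340/496.3)×304 + (496.3/2)×0.22×€116.00 = €1,212,106.38.
EOQ at €99.83 = 535.0 < 770, so use break Q=770: TC = 10,340×€99.83 + (10,340/770.0)×304 + (770.0/2)×0.22×€99.83 = €1,044,780.09.
Lowest total cost among the candidates is at Q = 770.0.

TC* ≈ €1,044,780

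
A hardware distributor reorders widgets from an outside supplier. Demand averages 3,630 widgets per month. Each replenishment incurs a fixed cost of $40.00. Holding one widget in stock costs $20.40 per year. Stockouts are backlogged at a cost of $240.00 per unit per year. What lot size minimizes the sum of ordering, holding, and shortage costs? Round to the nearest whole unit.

Q* ≈ 431 widgets

Annual demand D = 3,630 × 12 = 43,560.
With planned backorders, Q* = √(2DS/H) · √((H+B)/B).
√(2DS/H) = √(2 × 43,560 × 40 / 20.4) = 413.308.
√((H+B)/B) = √((20.4+240)/240) = 1.0416.
Q* ≈ 430.515.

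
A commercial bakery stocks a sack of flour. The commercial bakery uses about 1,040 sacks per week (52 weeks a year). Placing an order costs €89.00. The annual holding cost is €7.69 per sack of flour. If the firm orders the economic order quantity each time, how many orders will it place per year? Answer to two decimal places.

Annual demand D = 1,040 × 52 = 54,080.
Q* = √(2DS/H) = √(2 × 54,080 × 89 / 7.69) ≈ 1118.83.
Orders per year = D / Q* = 54,080 / 1118.83 ≈ 48.336.

N ≈ 48.34 orders per year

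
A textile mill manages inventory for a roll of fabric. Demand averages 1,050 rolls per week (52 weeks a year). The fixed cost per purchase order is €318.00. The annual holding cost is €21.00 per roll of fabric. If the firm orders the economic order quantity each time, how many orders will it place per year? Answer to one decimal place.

N ≈ 42.5 orders per year

Annual demand D = 1,050 × 52 = 54,600.
Q* = √(2DS/H) = √(2 × 54,600 × 318 / 21) ≈ 1285.92.
Orders per year = D / Q* = 54,600 / 1285.92 ≈ 42.460.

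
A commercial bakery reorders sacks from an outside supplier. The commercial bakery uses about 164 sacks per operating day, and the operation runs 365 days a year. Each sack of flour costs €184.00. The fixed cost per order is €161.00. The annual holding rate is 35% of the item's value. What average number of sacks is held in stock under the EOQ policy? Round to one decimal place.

Average inventory ≈ 273.5 sacks

Annual demand D = 164 × 365 = 59,860.
Holding cost H = 0.35 × €184.00 = €64.4000 per unit per year.
EOQ = √(2DS/H) = √(2 × 59,860 × 161 / 64.4) ≈ 547.08.
Average inventory = Q*/2 ≈ 547.08 / 2 = 273.542.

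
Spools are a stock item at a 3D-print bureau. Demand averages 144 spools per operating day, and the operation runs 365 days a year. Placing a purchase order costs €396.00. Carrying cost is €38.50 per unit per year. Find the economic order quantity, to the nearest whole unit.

Annual demand D = 144 × 365 = 52,560.
EOQ = √(2DS / H) = √(2 × 52,560 × 396 / 38.5).
= √(41,627,520 / 38.5) = √1,081,234.2857 ≈ 1039.824.

Q* ≈ 1,040 spools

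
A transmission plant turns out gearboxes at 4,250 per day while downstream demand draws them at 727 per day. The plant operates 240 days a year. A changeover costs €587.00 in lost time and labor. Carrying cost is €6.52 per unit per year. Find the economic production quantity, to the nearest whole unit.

Q* ≈ 6,156 gearboxes

Annual demand D = 727 × 240 = 174,480.
Production build-up factor (1 − d/p) = 1 − 727/4,250 = 0.8289.
Q* = √(2DS / (H(1 − d/p))) = √(2 × 174,480 × 587 / (6.52 × 0.8289)).
= √(204,839,520 / 5.4047) ≈ 6156.320.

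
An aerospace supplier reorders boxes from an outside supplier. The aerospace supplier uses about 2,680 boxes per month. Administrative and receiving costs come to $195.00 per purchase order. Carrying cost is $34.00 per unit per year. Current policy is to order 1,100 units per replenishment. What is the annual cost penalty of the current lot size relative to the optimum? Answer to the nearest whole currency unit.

Extra cost ≈ $3,751 per year

Annual demand D = 2,680 × 12 = 32,160.
EOQ = √(2DS/H) = √(2 × 32,160 × 195 / 34) ≈ 607.37.
Cost at Q* = (D/Q*)S + (Q*/2)H = √(2DSH) ≈ $20,650.46.
Cost at Q = 1,100: (32,160/1,100)×195 + (1,100/2)×34 = $5,701.09 + $18,700.00 = $24,401.09.
Excess = $24,401.09 − $20,650.46 = $3,750.63.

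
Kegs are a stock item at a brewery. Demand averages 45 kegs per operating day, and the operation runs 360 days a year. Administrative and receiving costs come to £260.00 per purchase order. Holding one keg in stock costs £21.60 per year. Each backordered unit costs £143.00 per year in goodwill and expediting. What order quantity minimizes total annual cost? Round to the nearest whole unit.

Q* ≈ 670 kegs

Annual demand D = 45 × 360 = 16,200.
With planned backorders, Q* = √(2DS/H) · √((H+B)/B).
√(2DS/H) = √(2 × 16,200 × 260 / 21.6) = 624.500.
√((H+B)/B) = √((21.6+143)/143) = 1.0729.
Q* ≈ 670.007.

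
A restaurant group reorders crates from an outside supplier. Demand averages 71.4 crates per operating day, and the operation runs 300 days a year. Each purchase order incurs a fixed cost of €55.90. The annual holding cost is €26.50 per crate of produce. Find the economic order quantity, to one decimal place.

Q* ≈ 300.6 crates

Annual demand D = 71.4 × 300 = 21,420.
EOQ = √(2DS / H) = √(2 × 21,420 × 55.9 / 26.5).
= √(2,394,756 / 26.5) = √90,368.1509 ≈ 300.613.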